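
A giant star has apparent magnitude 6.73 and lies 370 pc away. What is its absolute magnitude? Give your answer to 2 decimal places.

M ≈ -1.11

5 log₁₀(d/10 pc) = 5 log₁₀(370.0) − 5 = 7.841
M = m − 5 log₁₀(d/10) = 6.73 − 7.841 = -1.111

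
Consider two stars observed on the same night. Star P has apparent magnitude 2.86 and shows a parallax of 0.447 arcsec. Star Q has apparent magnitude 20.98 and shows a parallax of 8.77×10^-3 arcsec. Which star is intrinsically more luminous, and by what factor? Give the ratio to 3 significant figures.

Star P is more luminous, by a factor of 6810.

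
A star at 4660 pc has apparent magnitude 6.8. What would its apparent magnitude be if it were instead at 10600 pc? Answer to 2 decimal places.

m ≈ 8.58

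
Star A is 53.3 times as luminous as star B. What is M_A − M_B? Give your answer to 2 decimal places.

Pogson: ΔM = −2.5 log₁₀(ratio) = −2.5 log₁₀(53.3) = −2.5 × 1.7267 = -4.317
Star A is brighter, so it has the smaller magnitude: the difference is negative.

M_A − M_B ≈ -4.32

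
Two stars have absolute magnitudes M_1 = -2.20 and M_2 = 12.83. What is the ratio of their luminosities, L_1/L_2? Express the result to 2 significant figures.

ΔM = M_1 − M_2 = -15.03
L_1/L_2 = 10^(−0.4 ΔM) = 10^6.012 = 1.028×10^6

L_1/L_2 ≈ 1.0×10^6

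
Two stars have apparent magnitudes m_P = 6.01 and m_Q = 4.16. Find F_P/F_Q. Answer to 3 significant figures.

Δm = 6.01 − (4.16) = 1.85
Flux ratio = 10^(−0.4 Δm) = 10^(−0.4 × 1.85) = 10^-0.740 = 0.1820

F_P/F_Q ≈ 0.182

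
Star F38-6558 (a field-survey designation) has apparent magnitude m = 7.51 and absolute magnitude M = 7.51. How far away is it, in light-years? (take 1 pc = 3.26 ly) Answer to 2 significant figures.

Distance modulus: m − M = 7.51 − (7.51) = 0.000
m − M = 5 log₁₀ d − 5
log₁₀ d = (m − M)/5 + 1 = 1.0000
d = 10^1.0000 = 10.00 pc
= 32.60 ly

d ≈ 33 ly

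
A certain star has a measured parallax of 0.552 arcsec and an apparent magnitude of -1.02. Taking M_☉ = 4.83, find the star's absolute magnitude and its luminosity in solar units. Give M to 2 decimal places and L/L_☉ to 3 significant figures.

d = 1/p = 1/0.552″ = 1.812 pc
M = m − 5 log₁₀ d + 5 = -1.02 − 5·0.2581 + 5 = 2.690
M − M_☉ = 2.690 − 4.83 = -2.140
L/L_☉ = 10^(−0.4 × -2.140) = 7.180

M ≈ 2.69; L/L_☉ ≈ 7.18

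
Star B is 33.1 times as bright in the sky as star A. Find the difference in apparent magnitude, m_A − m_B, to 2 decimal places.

Pogson: Δm = −2.5 log₁₀(ratio) = −2.5 log₁₀(33.1) = −2.5 × 1.5198 = -3.800
Star B is brighter so has the smaller magnitude: m_A − m_B is positive.

m_A − m_B ≈ 3.80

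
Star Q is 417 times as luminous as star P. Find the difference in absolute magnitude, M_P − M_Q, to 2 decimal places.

Pogson: ΔM = −2.5 log₁₀(ratio) = −2.5 log₁₀(417) = −2.5 × 2.6201 = -6.550
Star Q is brighter so has the smaller magnitude: M_P − M_Q is positive.

M_P − M_Q ≈ 6.55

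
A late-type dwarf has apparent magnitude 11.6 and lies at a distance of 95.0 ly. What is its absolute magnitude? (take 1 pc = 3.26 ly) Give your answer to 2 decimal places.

d = 95.0 ly / 3.26 = 29.14 pc
5 log₁₀(d/10 pc) = 5 log₁₀(29.14) − 5 = 2.323
M = m − 5 log₁₀(d/10) = 11.6 − 2.323 = 9.277

M ≈ 9.28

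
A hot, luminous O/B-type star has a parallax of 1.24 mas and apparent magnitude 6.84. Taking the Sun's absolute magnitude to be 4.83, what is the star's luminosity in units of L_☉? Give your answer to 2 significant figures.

L/L_☉ ≈ 1000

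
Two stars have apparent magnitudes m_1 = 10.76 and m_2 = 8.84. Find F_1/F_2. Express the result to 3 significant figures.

F_1/F_2 ≈ 0.171

Magnitude difference = 1.92
Flux ratio = 10^(−0.4 Δm) = 10^(−0.4 × 1.92) = 10^-0.768 = 0.1706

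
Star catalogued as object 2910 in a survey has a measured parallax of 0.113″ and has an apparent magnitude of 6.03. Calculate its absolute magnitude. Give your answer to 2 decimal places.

d = 1/p = 1/0.113″ = 8.850 pc
5 log₁₀(d/10 pc) = 5 log₁₀(8.850) − 5 = -0.265
M = m − 5 log₁₀(d/10) = 6.03 + 0.265 = 6.295

M ≈ 6.30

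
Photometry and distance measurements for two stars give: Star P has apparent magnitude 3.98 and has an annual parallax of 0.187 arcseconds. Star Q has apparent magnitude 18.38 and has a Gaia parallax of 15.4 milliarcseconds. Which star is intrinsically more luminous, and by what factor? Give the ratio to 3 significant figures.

Star P: d = 1/p = 1/0.187″ = 5.348 pc
Star P: M = m − 5 log₁₀ d + 5 = 3.98 − 5·0.7282 + 5 = 5.339
Star Q: p = 15.4 mas = 0.0154″ → d = 1/p = 64.94 pc
Star Q: M = m − 5 log₁₀ d + 5 = 18.38 − 5·1.8125 + 5 = 14.318
ΔM = M_P − M_Q = 5.339 − (14.318) = -8.978; smaller M is more luminous → Star P.
L ratio = 10^(0.4 |ΔM|) = 10^3.591 = 3903

Star P is more luminous, by a factor of 3900.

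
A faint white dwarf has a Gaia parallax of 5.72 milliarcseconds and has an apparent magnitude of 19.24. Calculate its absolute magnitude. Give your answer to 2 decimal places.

M ≈ 13.03

p = 5.72 mas = 5.72×10^-3″ → d = 1/p = 174.8 pc
5 log₁₀(d/10 pc) = 5 log₁₀(174.8) − 5 = 6.213
M = m − 5 log₁₀(d/10) = 19.24 − 6.213 = 13.027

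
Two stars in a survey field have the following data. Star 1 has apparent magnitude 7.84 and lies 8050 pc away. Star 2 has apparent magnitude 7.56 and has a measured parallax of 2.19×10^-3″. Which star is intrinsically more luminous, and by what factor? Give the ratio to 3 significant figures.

Star 1: M = m − 5 log₁₀ d + 5 = 7.84 − 5·3.9058 + 5 = -6.689
Star 2: d = 1/p = 1/2.19×10^-3″ = 456.6 pc
Star 2: M = m − 5 log₁₀ d + 5 = 7.56 − 5·2.6596 + 5 = -0.738
ΔM = M_1 − M_2 = -6.689 − (-0.738) = -5.951; smaller M is more luminous → Star 1.
L ratio = 10^(0.4 |ΔM|) = 10^2.380 = 240.1

Star 1 is more luminous, by a factor of 240.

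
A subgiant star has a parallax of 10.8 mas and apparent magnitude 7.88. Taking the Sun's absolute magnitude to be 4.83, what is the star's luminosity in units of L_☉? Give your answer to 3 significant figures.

d = 1/p = 1000/10.8 mas = 92.59 pc
M = m − 5 log₁₀ d + 5 = 7.88 − 5·1.9666 + 5 = 3.047
M − M_☉ = 3.047 − 4.83 = -1.783
L/L_☉ = 10^(−0.4 × -1.783) = 5.166

L/L_☉ ≈ 5.17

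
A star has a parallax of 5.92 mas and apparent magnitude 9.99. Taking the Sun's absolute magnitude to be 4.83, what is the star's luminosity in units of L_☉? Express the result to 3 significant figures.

L/L_☉ ≈ 2.46

d = 1/p = 1000/5.92 mas = 168.9 pc
M = m − 5 log₁₀ d + 5 = 9.99 − 5·2.2277 + 5 = 3.852
M − M_☉ = 3.852 − 4.83 = -0.978
L/L_☉ = 10^(−0.4 × -0.978) = 2.462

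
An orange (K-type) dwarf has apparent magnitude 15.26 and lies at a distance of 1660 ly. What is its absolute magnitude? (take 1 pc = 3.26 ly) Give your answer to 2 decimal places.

M ≈ 6.73

d = 1660 ly / 3.26 = 509.2 pc
5 log₁₀(d/10 pc) = 5 log₁₀(509.2) − 5 = 8.534
M = m − 5 log₁₀(d/10) = 15.26 − 8.534 = 6.726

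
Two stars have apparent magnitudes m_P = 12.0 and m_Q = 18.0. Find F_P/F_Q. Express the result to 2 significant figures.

Magnitude difference = -6.0
Flux ratio = 10^(−0.4 Δm) = 10^(−0.4 × -6.0) = 10^2.400 = 251.2

F_P/F_Q ≈ 250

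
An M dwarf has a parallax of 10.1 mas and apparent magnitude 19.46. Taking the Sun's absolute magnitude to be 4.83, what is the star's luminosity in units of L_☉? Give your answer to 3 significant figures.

L/L_☉ ≈ 1.38×10^-4

d = 1/p = 1000/10.1 mas = 99.01 pc
M = m − 5 log₁₀ d + 5 = 19.46 − 5·1.9957 + 5 = 14.482
M − M_☉ = 14.482 − 4.83 = 9.652
L/L_☉ = 10^(−0.4 × 9.652) = 1.378×10^-4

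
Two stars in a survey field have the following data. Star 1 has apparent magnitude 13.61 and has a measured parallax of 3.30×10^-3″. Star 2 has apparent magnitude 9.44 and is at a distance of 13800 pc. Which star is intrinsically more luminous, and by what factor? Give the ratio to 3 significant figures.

Star 2 is more luminous, by a factor of 96600.

Star 1: d = 1/p = 1/3.30×10^-3″ = 303.0 pc
Star 1: M = m − 5 log₁₀ d + 5 = 13.61 − 5·2.4815 + 5 = 6.203
Star 2: M = m − 5 log₁₀ d + 5 = 9.44 − 5·4.1399 + 5 = -6.259
ΔM = M_1 − M_2 = 6.203 − (-6.259) = 12.462; smaller M is more luminous → Star 2.
L ratio = 10^(0.4 |ΔM|) = 10^4.985 = 96560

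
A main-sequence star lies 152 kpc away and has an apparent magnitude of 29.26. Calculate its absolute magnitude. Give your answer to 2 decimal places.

M ≈ 8.35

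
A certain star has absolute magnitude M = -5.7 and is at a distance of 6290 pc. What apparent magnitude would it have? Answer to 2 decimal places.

m ≈ 8.29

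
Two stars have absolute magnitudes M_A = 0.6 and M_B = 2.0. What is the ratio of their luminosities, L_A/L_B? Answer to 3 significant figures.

ΔM = M_A − M_B = -1.4
L_A/L_B = 10^(−0.4 ΔM) = 10^0.560 = 3.631

L_A/L_B ≈ 3.63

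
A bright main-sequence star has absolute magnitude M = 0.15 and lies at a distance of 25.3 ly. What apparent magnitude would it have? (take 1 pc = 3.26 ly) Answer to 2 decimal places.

m ≈ -0.40

d = 25.3 ly / 3.26 = 7.761 pc
m = M + 5 log₁₀ d − 5 = 0.15 + 5·0.8899 − 5 = -0.400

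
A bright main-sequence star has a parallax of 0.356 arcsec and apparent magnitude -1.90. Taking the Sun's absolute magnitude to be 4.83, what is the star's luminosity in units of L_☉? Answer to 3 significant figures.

d = 1/p = 1/0.356″ = 2.809 pc
M = m − 5 log₁₀ d + 5 = -1.90 − 5·0.4486 + 5 = 0.857
M − M_☉ = 0.857 − 4.83 = -3.973
L/L_☉ = 10^(−0.4 × -3.973) = 38.82

L/L_☉ ≈ 38.8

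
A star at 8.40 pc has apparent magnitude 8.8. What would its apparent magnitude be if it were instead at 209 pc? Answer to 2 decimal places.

m ≈ 15.78

Flux ∝ 1/d², so Δm = 5 log₁₀(d₂/d₁) = 5 log₁₀(209/8.40) = 6.979
m₂ = m₁ + Δm = 8.8 + (6.979) = 15.779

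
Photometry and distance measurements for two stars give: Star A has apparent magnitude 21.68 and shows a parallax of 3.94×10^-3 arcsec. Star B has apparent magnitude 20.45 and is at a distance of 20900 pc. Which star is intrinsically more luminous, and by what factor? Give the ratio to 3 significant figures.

Star B is more luminous, by a factor of 21100.

Star A: d = 1/p = 1/3.94×10^-3″ = 253.8 pc
Star A: M = m − 5 log₁₀ d + 5 = 21.68 − 5·2.4045 + 5 = 14.657
Star B: M = m − 5 log₁₀ d + 5 = 20.45 − 5·4.3201 + 5 = 3.849
ΔM = M_A − M_B = 14.657 − (3.849) = 10.808; smaller M is more luminous → Star B.
L ratio = 10^(0.4 |ΔM|) = 10^4.323 = 21050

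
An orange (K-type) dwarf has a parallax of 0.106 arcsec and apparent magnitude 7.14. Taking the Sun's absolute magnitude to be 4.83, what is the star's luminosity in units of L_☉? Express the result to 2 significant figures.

d = 1/p = 1/0.106″ = 9.434 pc
M = m − 5 log₁₀ d + 5 = 7.14 − 5·0.9747 + 5 = 7.267
M − M_☉ = 7.267 − 4.83 = 2.437
L/L_☉ = 10^(−0.4 × 2.437) = 0.1060

L/L_☉ ≈ 0.11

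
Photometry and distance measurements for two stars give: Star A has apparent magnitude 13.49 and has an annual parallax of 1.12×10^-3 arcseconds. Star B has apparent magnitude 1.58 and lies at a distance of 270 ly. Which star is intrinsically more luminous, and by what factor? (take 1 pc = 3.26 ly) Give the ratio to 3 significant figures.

Star A: d = 1/p = 1/1.12×10^-3″ = 892.9 pc
Star A: M = m − 5 log₁₀ d + 5 = 13.49 − 5·2.9508 + 5 = 3.736
Star B: d = 270 ly / 3.26 = 82.82 pc
Star B: M = m − 5 log₁₀ d + 5 = 1.58 − 5·1.9181 + 5 = -3.011
ΔM = M_A − M_B = 3.736 − (-3.011) = 6.747; smaller M is more luminous → Star B.
L ratio = 10^(0.4 |ΔM|) = 10^2.699 = 499.7

Star B is more luminous, by a factor of 500.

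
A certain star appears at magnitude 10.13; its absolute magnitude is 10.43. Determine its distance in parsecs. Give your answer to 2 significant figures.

d ≈ 8.7 pc

μ = m − M = -0.300
m − M = 5 log₁₀ d − 5
log₁₀ d = (m − M)/5 + 1 = 0.9400
d = 10^0.9400 = 8.710 pc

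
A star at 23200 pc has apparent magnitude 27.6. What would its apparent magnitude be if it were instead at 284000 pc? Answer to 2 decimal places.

Flux ∝ 1/d², so Δm = 5 log₁₀(d₂/d₁) = 5 log₁₀(284000/23200) = 5.439
m₂ = m₁ + Δm = 27.6 + (5.439) = 33.039

m ≈ 33.04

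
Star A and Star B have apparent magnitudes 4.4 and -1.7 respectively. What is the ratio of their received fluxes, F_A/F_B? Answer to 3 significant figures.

F_A/F_B ≈ 3.63×10^-3

Magnitude difference = 6.1
Flux ratio = 10^(−0.4 Δm) = 10^(−0.4 × 6.1) = 10^-2.440 = 3.631×10^-3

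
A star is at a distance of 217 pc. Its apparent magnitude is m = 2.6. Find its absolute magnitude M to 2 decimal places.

M ≈ -4.08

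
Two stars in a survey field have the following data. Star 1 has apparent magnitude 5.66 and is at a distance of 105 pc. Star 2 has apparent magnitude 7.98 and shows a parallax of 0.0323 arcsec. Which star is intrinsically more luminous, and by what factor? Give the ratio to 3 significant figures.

Star 1: M = m − 5 log₁₀ d + 5 = 5.66 − 5·2.0212 + 5 = 0.554
Star 2: d = 1/p = 1/0.0323″ = 30.96 pc
Star 2: M = m − 5 log₁₀ d + 5 = 7.98 − 5·1.4908 + 5 = 5.526
ΔM = M_1 − M_2 = 0.554 − (5.526) = -4.972; smaller M is more luminous → Star 1.
L ratio = 10^(0.4 |ΔM|) = 10^1.989 = 97.45

Star 1 is more luminous, by a factor of 97.5.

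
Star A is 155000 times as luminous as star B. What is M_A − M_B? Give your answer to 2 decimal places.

Pogson: ΔM = −2.5 log₁₀(ratio) = −2.5 log₁₀(155000) = −2.5 × 5.1903 = -12.976
Star A is brighter, so it has the smaller magnitude: the difference is negative.

M_A − M_B ≈ -12.98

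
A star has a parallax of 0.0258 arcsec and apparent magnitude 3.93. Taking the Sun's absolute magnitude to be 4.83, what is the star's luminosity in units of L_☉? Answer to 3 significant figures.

d = 1/p = 1/0.0258″ = 38.76 pc
M = m − 5 log₁₀ d + 5 = 3.93 − 5·1.5884 + 5 = 0.988
M − M_☉ = 0.988 − 4.83 = -3.842
L/L_☉ = 10^(−0.4 × -3.842) = 34.42

L/L_☉ ≈ 34.4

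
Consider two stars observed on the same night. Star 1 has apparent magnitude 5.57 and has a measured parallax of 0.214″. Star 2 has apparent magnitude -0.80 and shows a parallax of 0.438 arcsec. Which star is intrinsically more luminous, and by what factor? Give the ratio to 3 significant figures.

Star 1: d = 1/p = 1/0.214″ = 4.673 pc
Star 1: M = m − 5 log₁₀ d + 5 = 5.57 − 5·0.6696 + 5 = 7.222
Star 2: d = 1/p = 1/0.438″ = 2.283 pc
Star 2: M = m − 5 log₁₀ d + 5 = -0.80 − 5·0.3585 + 5 = 2.407
ΔM = M_1 − M_2 = 7.222 − (2.407) = 4.815; smaller M is more luminous → Star 2.
L ratio = 10^(0.4 |ΔM|) = 10^1.926 = 84.31

Star 2 is more luminous, by a factor of 84.3.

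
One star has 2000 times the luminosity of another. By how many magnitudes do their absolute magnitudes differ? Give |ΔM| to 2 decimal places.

|ΔM| ≈ 8.25

Pogson: ΔM = −2.5 log₁₀(ratio) = −2.5 log₁₀(2000) = −2.5 × 3.3010 = -8.253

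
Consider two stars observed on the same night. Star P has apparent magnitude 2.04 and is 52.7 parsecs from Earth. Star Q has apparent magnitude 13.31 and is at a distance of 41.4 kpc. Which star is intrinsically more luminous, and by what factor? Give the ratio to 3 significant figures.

Star Q is more luminous, by a factor of 19.2.

Star P: M = m − 5 log₁₀ d + 5 = 2.04 − 5·1.7218 + 5 = -1.569
Star Q: d = 41.4 kpc = 41400 pc
Star Q: M = m − 5 log₁₀ d + 5 = 13.31 − 5·4.6170 + 5 = -4.775
ΔM = M_P − M_Q = -1.569 − (-4.775) = 3.206; smaller M is more luminous → Star Q.
L ratio = 10^(0.4 |ΔM|) = 10^1.282 = 19.16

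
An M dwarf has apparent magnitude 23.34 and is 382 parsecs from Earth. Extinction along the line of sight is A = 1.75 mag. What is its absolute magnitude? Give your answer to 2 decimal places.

M ≈ 13.68

5 log₁₀(d/10 pc) = 5 log₁₀(382.0) − 5 = 7.910
M = m − 5 log₁₀(d/10) − A = 23.34 − 7.910 − 1.75 = 13.680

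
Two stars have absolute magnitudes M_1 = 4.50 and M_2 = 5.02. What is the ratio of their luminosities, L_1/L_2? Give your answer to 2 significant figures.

ΔM = M_1 − M_2 = -0.52
L_1/L_2 = 10^(−0.4 ΔM) = 10^0.208 = 1.614

L_1/L_2 ≈ 1.6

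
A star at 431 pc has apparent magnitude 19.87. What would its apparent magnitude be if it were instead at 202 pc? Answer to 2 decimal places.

Flux ∝ 1/d², so Δm = 5 log₁₀(d₂/d₁) = 5 log₁₀(202/431) = -1.646
m₂ = m₁ + Δm = 19.87 + (-1.646) = 18.224

m ≈ 18.22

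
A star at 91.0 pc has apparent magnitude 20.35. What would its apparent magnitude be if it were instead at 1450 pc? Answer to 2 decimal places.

m ≈ 26.36

Flux ∝ 1/d², so Δm = 5 log₁₀(d₂/d₁) = 5 log₁₀(1450/91.0) = 6.012
m₂ = m₁ + Δm = 20.35 + (6.012) = 26.362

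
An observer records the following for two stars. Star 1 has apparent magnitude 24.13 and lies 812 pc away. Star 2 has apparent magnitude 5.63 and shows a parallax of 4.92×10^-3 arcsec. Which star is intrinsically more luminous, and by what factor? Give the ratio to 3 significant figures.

Star 1: M = m − 5 log₁₀ d + 5 = 24.13 − 5·2.9096 + 5 = 14.582
Star 2: d = 1/p = 1/4.92×10^-3″ = 203.3 pc
Star 2: M = m − 5 log₁₀ d + 5 = 5.63 − 5·2.3080 + 5 = -0.910
ΔM = M_1 − M_2 = 14.582 − (-0.910) = 15.492; smaller M is more luminous → Star 2.
L ratio = 10^(0.4 |ΔM|) = 10^6.197 = 1.574×10^6

Star 2 is more luminous, by a factor of 1.57×10^6.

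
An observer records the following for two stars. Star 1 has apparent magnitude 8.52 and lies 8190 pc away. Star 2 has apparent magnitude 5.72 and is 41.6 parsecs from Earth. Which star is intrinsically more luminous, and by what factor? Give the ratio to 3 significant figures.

Star 1: M = m − 5 log₁₀ d + 5 = 8.52 − 5·3.9133 + 5 = -6.046
Star 2: M = m − 5 log₁₀ d + 5 = 5.72 − 5·1.6191 + 5 = 2.625
ΔM = M_1 − M_2 = -6.046 − (2.625) = -8.671; smaller M is more luminous → Star 1.
L ratio = 10^(0.4 |ΔM|) = 10^3.468 = 2940

Star 1 is more luminous, by a factor of 2940.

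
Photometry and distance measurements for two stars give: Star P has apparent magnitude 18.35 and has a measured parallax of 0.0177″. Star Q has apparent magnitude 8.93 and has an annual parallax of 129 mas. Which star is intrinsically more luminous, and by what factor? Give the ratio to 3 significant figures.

Star P: d = 1/p = 1/0.0177″ = 56.50 pc
Star P: M = m − 5 log₁₀ d + 5 = 18.35 − 5·1.7520 + 5 = 14.590
Star Q: p = 129 mas = 0.129″ → d = 1/p = 7.752 pc
Star Q: M = m − 5 log₁₀ d + 5 = 8.93 − 5·0.8894 + 5 = 9.483
ΔM = M_P − M_Q = 14.590 − (9.483) = 5.107; smaller M is more luminous → Star Q.
L ratio = 10^(0.4 |ΔM|) = 10^2.043 = 110.3

Star Q is more luminous, by a factor of 110.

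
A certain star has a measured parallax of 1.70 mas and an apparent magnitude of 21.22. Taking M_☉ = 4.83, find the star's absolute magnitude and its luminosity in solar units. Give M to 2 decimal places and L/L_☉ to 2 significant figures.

M ≈ 12.37; L/L_☉ ≈ 9.6×10^-4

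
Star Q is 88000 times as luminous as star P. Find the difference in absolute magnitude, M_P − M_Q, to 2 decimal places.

M_P − M_Q ≈ 12.36

Pogson: ΔM = −2.5 log₁₀(ratio) = −2.5 log₁₀(88000) = −2.5 × 4.9445 = -12.361
Star Q is brighter so has the smaller magnitude: M_P − M_Q is positive.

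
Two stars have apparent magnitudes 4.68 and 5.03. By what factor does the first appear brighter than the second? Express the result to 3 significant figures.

1.38

Δm = 4.68 − (5.03) = -0.35
Flux ratio = 10^(−0.4 Δm) = 10^(−0.4 × -0.35) = 10^0.140 = 1.380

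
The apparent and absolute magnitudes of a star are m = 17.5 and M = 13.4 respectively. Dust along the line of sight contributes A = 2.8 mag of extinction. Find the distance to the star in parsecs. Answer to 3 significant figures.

d ≈ 18.2 pc

m − M = 5 log₁₀(d/10 pc) + A  ⇒  17.5 − (13.4) − 2.8 = 5 log₁₀(d/10)
1.300 = 5 log₁₀(d/10)
log₁₀ d = (m − M − A)/5 + 1 = 1.2600
d = 10^1.2600 = 18.20 pc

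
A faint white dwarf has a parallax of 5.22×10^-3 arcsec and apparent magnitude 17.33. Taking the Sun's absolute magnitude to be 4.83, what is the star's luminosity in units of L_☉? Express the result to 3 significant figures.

L/L_☉ ≈ 3.67×10^-3

d = 1/p = 1/5.22×10^-3″ = 191.6 pc
M = m − 5 log₁₀ d + 5 = 17.33 − 5·2.2823 + 5 = 10.918
M − M_☉ = 10.918 − 4.83 = 6.088
L/L_☉ = 10^(−0.4 × 6.088) = 3.670×10^-3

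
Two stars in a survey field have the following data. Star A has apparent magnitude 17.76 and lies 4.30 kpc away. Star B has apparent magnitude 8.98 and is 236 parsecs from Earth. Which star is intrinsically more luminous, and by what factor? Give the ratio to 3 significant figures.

Star A: d = 4.30 kpc = 4300 pc
Star A: M = m − 5 log₁₀ d + 5 = 17.76 − 5·3.6335 + 5 = 4.593
Star B: M = m − 5 log₁₀ d + 5 = 8.98 − 5·2.3729 + 5 = 2.115
ΔM = M_A − M_B = 4.593 − (2.115) = 2.477; smaller M is more luminous → Star B.
L ratio = 10^(0.4 |ΔM|) = 10^0.991 = 9.792

Star B is more luminous, by a factor of 9.79.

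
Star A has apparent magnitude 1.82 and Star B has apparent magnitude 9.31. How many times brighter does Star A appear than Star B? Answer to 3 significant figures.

991

Magnitude difference = -7.49
Flux ratio = 10^(−0.4 Δm) = 10^(−0.4 × -7.49) = 10^2.996 = 990.8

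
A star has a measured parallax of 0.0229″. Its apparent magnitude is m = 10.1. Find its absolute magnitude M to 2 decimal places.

d = 1/p = 1/0.0229″ = 43.67 pc
5 log₁₀(d/10 pc) = 5 log₁₀(43.67) − 5 = 3.201
M = m − 5 log₁₀(d/10) = 10.1 − 3.201 = 6.899

M ≈ 6.90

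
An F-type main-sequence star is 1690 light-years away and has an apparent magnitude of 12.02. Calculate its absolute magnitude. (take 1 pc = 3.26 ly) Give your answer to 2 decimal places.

M ≈ 3.45

d = 1690 ly / 3.26 = 518.4 pc
5 log₁₀(d/10 pc) = 5 log₁₀(518.4) − 5 = 8.573
M = m − 5 log₁₀(d/10) = 12.02 − 8.573 = 3.447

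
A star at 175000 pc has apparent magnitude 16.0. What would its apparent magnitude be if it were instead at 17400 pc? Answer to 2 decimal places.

m ≈ 10.99

Flux ∝ 1/d², so Δm = 5 log₁₀(d₂/d₁) = 5 log₁₀(17400/175000) = -5.012
m₂ = m₁ + Δm = 16.0 + (-5.012) = 10.988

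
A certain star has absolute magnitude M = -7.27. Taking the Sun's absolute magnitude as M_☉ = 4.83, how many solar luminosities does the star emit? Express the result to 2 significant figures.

L/L_☉ ≈ 69000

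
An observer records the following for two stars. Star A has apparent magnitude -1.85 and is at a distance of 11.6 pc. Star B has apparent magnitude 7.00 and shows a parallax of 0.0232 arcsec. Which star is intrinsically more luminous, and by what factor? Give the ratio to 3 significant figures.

Star A is more luminous, by a factor of 251.

Star A: M = m − 5 log₁₀ d + 5 = -1.85 − 5·1.0645 + 5 = -2.172
Star B: d = 1/p = 1/0.0232″ = 43.10 pc
Star B: M = m − 5 log₁₀ d + 5 = 7.00 − 5·1.6345 + 5 = 3.827
ΔM = M_A − M_B = -2.172 − (3.827) = -6.000; smaller M is more luminous → Star A.
L ratio = 10^(0.4 |ΔM|) = 10^2.400 = 251.1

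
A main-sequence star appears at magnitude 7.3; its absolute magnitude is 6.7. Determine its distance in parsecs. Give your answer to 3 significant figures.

Distance modulus: m − M = 7.3 − (6.7) = 0.600
m − M = 5 log₁₀ d − 5
log₁₀ d = (m − M)/5 + 1 = 1.1200
d = 10^1.1200 = 13.18 pc

d ≈ 13.2 pc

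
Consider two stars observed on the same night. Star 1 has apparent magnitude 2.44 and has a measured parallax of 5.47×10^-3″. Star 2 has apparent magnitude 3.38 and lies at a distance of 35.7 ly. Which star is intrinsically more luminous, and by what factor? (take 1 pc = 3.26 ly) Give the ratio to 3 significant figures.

Star 1 is more luminous, by a factor of 662.

Star 1: d = 1/p = 1/5.47×10^-3″ = 182.8 pc
Star 1: M = m − 5 log₁₀ d + 5 = 2.44 − 5·2.2620 + 5 = -3.870
Star 2: d = 35.7 ly / 3.26 = 10.95 pc
Star 2: M = m − 5 log₁₀ d + 5 = 3.38 − 5·1.0395 + 5 = 3.183
ΔM = M_1 − M_2 = -3.870 − (3.183) = -7.053; smaller M is more luminous → Star 1.
L ratio = 10^(0.4 |ΔM|) = 10^2.821 = 662.4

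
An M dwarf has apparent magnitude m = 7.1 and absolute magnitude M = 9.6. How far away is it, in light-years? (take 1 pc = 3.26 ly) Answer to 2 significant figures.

μ = m − M = -2.500
m − M = 5 log₁₀ d − 5
log₁₀ d = (m − M)/5 + 1 = 0.5000
d = 10^0.5000 = 3.162 pc
= 10.31 ly

d ≈ 10 ly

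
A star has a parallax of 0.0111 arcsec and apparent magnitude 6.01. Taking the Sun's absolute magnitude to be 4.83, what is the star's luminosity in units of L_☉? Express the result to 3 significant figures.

d = 1/p = 1/0.0111″ = 90.09 pc
M = m − 5 log₁₀ d + 5 = 6.01 − 5·1.9547 + 5 = 1.237
M − M_☉ = 1.237 − 4.83 = -3.593
L/L_☉ = 10^(−0.4 × -3.593) = 27.37

L/L_☉ ≈ 27.4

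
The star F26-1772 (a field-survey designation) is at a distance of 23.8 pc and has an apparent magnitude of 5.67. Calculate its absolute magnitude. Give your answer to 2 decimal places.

M ≈ 3.79

5 log₁₀(d/10 pc) = 5 log₁₀(23.80) − 5 = 1.883
M = m − 5 log₁₀(d/10) = 5.67 − 1.883 = 3.787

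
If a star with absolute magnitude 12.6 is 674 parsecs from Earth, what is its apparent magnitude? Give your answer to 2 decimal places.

m ≈ 21.74

m = M + 5 log₁₀ d − 5 = 12.6 + 5·2.8287 − 5 = 21.743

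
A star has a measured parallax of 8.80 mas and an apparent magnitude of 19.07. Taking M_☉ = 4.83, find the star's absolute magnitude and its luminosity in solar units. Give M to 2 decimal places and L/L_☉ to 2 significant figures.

d = 1/p = 1000/8.80 mas = 113.6 pc
M = m − 5 log₁₀ d + 5 = 19.07 − 5·2.0555 + 5 = 13.792
M − M_☉ = 13.792 − 4.83 = 8.962
L/L_☉ = 10^(−0.4 × 8.962) = 2.600×10^-4

M ≈ 13.79; L/L_☉ ≈ 2.6×10^-4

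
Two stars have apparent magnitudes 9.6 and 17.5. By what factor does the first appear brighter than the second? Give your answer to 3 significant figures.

Magnitude difference = -7.9
Flux ratio = 10^(−0.4 Δm) = 10^(−0.4 × -7.9) = 10^3.160 = 1445

1450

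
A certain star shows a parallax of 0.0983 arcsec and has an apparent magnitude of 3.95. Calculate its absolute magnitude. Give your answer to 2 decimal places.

M ≈ 3.91

d = 1/p = 1/0.0983″ = 10.17 pc
5 log₁₀(d/10 pc) = 5 log₁₀(10.17) − 5 = 0.037
M = m − 5 log₁₀(d/10) = 3.95 − 0.037 = 3.913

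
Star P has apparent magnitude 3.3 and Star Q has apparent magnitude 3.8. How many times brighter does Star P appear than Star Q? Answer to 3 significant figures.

1.58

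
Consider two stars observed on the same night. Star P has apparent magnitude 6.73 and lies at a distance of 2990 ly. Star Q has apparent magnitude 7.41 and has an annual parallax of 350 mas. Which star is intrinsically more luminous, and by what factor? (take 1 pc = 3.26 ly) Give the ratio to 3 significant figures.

Star P: d = 2990 ly / 3.26 = 917.2 pc
Star P: M = m − 5 log₁₀ d + 5 = 6.73 − 5·2.9625 + 5 = -3.082
Star Q: p = 350 mas = 0.350″ → d = 1/p = 2.857 pc
Star Q: M = m − 5 log₁₀ d + 5 = 7.41 − 5·0.4559 + 5 = 10.130
ΔM = M_P − M_Q = -3.082 − (10.130) = -13.213; smaller M is more luminous → Star P.
L ratio = 10^(0.4 |ΔM|) = 10^5.285 = 192800

Star P is more luminous, by a factor of 193000.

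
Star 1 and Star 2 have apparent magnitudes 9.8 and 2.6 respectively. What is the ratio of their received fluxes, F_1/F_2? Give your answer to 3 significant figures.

F_1/F_2 ≈ 1.32×10^-3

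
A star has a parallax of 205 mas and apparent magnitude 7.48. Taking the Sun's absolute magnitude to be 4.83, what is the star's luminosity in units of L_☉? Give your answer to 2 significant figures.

d = 1/p = 1000/205 mas = 4.878 pc
M = m − 5 log₁₀ d + 5 = 7.48 − 5·0.6882 + 5 = 9.039
M − M_☉ = 9.039 − 4.83 = 4.209
L/L_☉ = 10^(−0.4 × 4.209) = 0.02072

L/L_☉ ≈ 0.021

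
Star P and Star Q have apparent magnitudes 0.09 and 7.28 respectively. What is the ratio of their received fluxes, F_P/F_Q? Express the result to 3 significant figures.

Magnitude difference = -7.19
Flux ratio = 10^(−0.4 Δm) = 10^(−0.4 × -7.19) = 10^2.876 = 751.6

F_P/F_Q ≈ 752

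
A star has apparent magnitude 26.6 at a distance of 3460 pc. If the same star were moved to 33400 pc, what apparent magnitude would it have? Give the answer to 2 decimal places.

m ≈ 31.52

Flux ∝ 1/d², so Δm = 5 log₁₀(d₂/d₁) = 5 log₁₀(33400/3460) = 4.923
m₂ = m₁ + Δm = 26.6 + (4.923) = 31.523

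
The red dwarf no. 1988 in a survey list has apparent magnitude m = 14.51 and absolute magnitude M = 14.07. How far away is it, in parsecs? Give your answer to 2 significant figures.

d ≈ 12 pc

μ = m − M = 0.440
m − M = 5 log₁₀ d − 5
log₁₀ d = (m − M)/5 + 1 = 1.0880
d = 10^1.0880 = 12.25 pc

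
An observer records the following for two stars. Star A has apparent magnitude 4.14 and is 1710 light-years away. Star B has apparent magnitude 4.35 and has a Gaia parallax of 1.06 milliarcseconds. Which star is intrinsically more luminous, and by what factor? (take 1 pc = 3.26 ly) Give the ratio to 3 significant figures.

Star B is more luminous, by a factor of 2.67.

Star A: d = 1710 ly / 3.26 = 524.5 pc
Star A: M = m − 5 log₁₀ d + 5 = 4.14 − 5·2.7198 + 5 = -4.459
Star B: p = 1.06 mas = 1.06×10^-3″ → d = 1/p = 943.4 pc
Star B: M = m − 5 log₁₀ d + 5 = 4.35 − 5·2.9747 + 5 = -5.523
ΔM = M_A − M_B = -4.459 − (-5.523) = 1.065; smaller M is more luminous → Star B.
L ratio = 10^(0.4 |ΔM|) = 10^0.426 = 2.666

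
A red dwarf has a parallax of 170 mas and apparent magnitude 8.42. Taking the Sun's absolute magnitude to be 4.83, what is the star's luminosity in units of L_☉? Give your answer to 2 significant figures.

d = 1/p = 1000/170 mas = 5.882 pc
M = m − 5 log₁₀ d + 5 = 8.42 − 5·0.7696 + 5 = 9.572
M − M_☉ = 9.572 − 4.83 = 4.742
L/L_☉ = 10^(−0.4 × 4.742) = 0.01268

L/L_☉ ≈ 0.013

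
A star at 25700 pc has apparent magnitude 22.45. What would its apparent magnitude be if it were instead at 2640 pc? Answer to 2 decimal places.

Flux ∝ 1/d², so Δm = 5 log₁₀(d₂/d₁) = 5 log₁₀(2640/25700) = -4.942
m₂ = m₁ + Δm = 22.45 + (-4.942) = 17.508

m ≈ 17.51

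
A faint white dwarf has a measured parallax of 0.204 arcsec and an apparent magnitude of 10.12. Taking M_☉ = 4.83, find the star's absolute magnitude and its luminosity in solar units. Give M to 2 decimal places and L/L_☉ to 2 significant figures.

d = 1/p = 1/0.204″ = 4.902 pc
M = m − 5 log₁₀ d + 5 = 10.12 − 5·0.6904 + 5 = 11.668
M − M_☉ = 11.668 − 4.83 = 6.838
L/L_☉ = 10^(−0.4 × 6.838) = 1.840×10^-3

M ≈ 11.67; L/L_☉ ≈ 1.8×10^-3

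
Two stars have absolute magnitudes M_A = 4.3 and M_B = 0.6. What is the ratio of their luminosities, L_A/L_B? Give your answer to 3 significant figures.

L_A/L_B ≈ 0.0331

ΔM = M_A − M_B = 3.7
L_A/L_B = 10^(−0.4 ΔM) = 10^-1.480 = 0.03311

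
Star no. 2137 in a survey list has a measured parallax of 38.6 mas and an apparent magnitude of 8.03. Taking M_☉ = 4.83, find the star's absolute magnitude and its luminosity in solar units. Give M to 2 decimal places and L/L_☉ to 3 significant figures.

M ≈ 5.96; L/L_☉ ≈ 0.352

d = 1/p = 1000/38.6 mas = 25.91 pc
M = m − 5 log₁₀ d + 5 = 8.03 − 5·1.4134 + 5 = 5.963
M − M_☉ = 5.963 − 4.83 = 1.133
L/L_☉ = 10^(−0.4 × 1.133) = 0.3522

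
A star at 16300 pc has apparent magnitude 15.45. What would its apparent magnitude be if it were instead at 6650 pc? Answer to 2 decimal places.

Flux ∝ 1/d², so Δm = 5 log₁₀(d₂/d₁) = 5 log₁₀(6650/16300) = -1.947
m₂ = m₁ + Δm = 15.45 + (-1.947) = 13.503

m ≈ 13.50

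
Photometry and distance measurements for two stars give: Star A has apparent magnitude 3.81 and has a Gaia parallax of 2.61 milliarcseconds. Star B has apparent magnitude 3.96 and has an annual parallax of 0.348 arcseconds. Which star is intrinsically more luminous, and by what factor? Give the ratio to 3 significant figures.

Star A is more luminous, by a factor of 20400.

Star A: p = 2.61 mas = 2.61×10^-3″ → d = 1/p = 383.1 pc
Star A: M = m − 5 log₁₀ d + 5 = 3.81 − 5·2.5834 + 5 = -4.107
Star B: d = 1/p = 1/0.348″ = 2.874 pc
Star B: M = m − 5 log₁₀ d + 5 = 3.96 − 5·0.4584 + 5 = 6.668
ΔM = M_A − M_B = -4.107 − (6.668) = -10.775; smaller M is more luminous → Star A.
L ratio = 10^(0.4 |ΔM|) = 10^4.310 = 20410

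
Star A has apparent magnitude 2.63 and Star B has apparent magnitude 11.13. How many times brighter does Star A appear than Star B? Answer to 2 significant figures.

2500

Magnitude difference = -8.50
Flux ratio = 10^(−0.4 Δm) = 10^(−0.4 × -8.50) = 10^3.400 = 2512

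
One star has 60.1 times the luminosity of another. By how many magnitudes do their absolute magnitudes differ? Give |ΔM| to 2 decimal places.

|ΔM| ≈ 4.45

Pogson: ΔM = −2.5 log₁₀(ratio) = −2.5 log₁₀(60.1) = −2.5 × 1.7789 = -4.447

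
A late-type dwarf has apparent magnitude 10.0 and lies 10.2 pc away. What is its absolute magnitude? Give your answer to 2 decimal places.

M ≈ 9.96

5 log₁₀(d/10 pc) = 5 log₁₀(10.20) − 5 = 0.043
M = m − 5 log₁₀(d/10) = 10.0 − 0.043 = 9.957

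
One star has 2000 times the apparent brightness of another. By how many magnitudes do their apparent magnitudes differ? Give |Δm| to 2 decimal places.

Pogson: Δm = −2.5 log₁₀(ratio) = −2.5 log₁₀(2000) = −2.5 × 3.3010 = -8.253

|Δm| ≈ 8.25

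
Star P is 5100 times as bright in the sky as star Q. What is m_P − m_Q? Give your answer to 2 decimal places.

m_P − m_Q ≈ -9.27

Pogson: Δm = −2.5 log₁₀(ratio) = −2.5 log₁₀(5100) = −2.5 × 3.7076 = -9.269
Star P is brighter, so it has the smaller magnitude: the difference is negative.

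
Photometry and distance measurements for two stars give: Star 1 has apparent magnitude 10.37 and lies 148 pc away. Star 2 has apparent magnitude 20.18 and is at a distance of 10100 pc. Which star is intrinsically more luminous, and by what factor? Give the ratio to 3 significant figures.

Star 1: M = m − 5 log₁₀ d + 5 = 10.37 − 5·2.1703 + 5 = 4.519
Star 2: M = m − 5 log₁₀ d + 5 = 20.18 − 5·4.0043 + 5 = 5.158
ΔM = M_1 − M_2 = 4.519 − (5.158) = -0.640; smaller M is more luminous → Star 1.
L ratio = 10^(0.4 |ΔM|) = 10^0.256 = 1.803

Star 1 is more luminous, by a factor of 1.80.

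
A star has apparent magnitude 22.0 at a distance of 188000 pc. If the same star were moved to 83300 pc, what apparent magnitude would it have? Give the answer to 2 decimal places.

m ≈ 20.23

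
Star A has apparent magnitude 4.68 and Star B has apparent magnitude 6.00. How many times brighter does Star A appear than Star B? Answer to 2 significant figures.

3.4

Magnitude difference = -1.32
Flux ratio = 10^(−0.4 Δm) = 10^(−0.4 × -1.32) = 10^0.528 = 3.373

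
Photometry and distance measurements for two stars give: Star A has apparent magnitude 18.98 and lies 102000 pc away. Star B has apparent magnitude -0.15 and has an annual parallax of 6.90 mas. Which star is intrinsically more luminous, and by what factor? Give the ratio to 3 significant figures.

Star A: M = m − 5 log₁₀ d + 5 = 18.98 − 5·5.0086 + 5 = -1.063
Star B: p = 6.90 mas = 6.90×10^-3″ → d = 1/p = 144.9 pc
Star B: M = m − 5 log₁₀ d + 5 = -0.15 − 5·2.1612 + 5 = -5.956
ΔM = M_A − M_B = -1.063 − (-5.956) = 4.893; smaller M is more luminous → Star B.
L ratio = 10^(0.4 |ΔM|) = 10^1.957 = 90.59

Star B is more luminous, by a factor of 90.6.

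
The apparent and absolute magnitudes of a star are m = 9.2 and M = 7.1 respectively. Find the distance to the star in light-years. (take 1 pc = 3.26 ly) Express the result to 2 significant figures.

d ≈ 86 ly

μ = m − M = 2.100
m − M = 5 log₁₀ d − 5
log₁₀ d = (m − M)/5 + 1 = 1.4200
d = 10^1.4200 = 26.30 pc
= 85.75 ly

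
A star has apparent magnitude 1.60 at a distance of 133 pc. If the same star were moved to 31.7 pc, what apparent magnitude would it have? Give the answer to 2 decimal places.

m ≈ -1.51

Flux ∝ 1/d², so Δm = 5 log₁₀(d₂/d₁) = 5 log₁₀(31.7/133) = -3.114
m₂ = m₁ + Δm = 1.60 + (-3.114) = -1.514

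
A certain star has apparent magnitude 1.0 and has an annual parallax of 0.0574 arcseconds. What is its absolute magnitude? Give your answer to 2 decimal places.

d = 1/p = 1/0.0574″ = 17.42 pc
5 log₁₀(d/10 pc) = 5 log₁₀(17.42) − 5 = 1.205
M = m − 5 log₁₀(d/10) = 1.0 − 1.205 = -0.205

M ≈ -0.21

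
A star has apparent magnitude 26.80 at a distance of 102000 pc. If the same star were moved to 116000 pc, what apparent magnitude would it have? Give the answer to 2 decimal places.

m ≈ 27.08

Flux ∝ 1/d², so Δm = 5 log₁₀(d₂/d₁) = 5 log₁₀(116000/102000) = 0.279
m₂ = m₁ + Δm = 26.80 + (0.279) = 27.079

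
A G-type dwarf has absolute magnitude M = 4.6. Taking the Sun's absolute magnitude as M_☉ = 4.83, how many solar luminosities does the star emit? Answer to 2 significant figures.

L/L_☉ ≈ 1.2

M − M_☉ = 4.6 − 4.83 = -0.230
L/L_☉ = 10^(−0.4 (M − M_☉)) = 10^0.092 = 1.236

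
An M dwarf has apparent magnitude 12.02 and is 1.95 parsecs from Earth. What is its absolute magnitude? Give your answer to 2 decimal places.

M ≈ 15.57

5 log₁₀(d/10 pc) = 5 log₁₀(1.950) − 5 = -3.550
M = m − 5 log₁₀(d/10) = 12.02 + 3.550 = 15.570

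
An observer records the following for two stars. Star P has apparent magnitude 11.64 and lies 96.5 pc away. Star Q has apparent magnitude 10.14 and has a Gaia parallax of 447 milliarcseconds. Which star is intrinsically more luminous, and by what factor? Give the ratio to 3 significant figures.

Star P: M = m − 5 log₁₀ d + 5 = 11.64 − 5·1.9845 + 5 = 6.717
Star Q: p = 447 mas = 0.447″ → d = 1/p = 2.237 pc
Star Q: M = m − 5 log₁₀ d + 5 = 10.14 − 5·0.3497 + 5 = 13.392
ΔM = M_P − M_Q = 6.717 − (13.392) = -6.674; smaller M is more luminous → Star P.
L ratio = 10^(0.4 |ΔM|) = 10^2.670 = 467.4

Star P is more luminous, by a factor of 467.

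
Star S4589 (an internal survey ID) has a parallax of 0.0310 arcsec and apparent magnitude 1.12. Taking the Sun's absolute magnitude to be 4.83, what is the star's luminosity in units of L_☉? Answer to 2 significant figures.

d = 1/p = 1/0.0310″ = 32.26 pc
M = m − 5 log₁₀ d + 5 = 1.12 − 5·1.5086 + 5 = -1.423
M − M_☉ = -1.423 − 4.83 = -6.253
L/L_☉ = 10^(−0.4 × -6.253) = 317.2

L/L_☉ ≈ 320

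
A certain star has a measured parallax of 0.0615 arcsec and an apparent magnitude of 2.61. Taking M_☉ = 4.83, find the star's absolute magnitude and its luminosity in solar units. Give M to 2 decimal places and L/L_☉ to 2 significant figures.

d = 1/p = 1/0.0615″ = 16.26 pc
M = m − 5 log₁₀ d + 5 = 2.61 − 5·1.2111 + 5 = 1.554
M − M_☉ = 1.554 − 4.83 = -3.276
L/L_☉ = 10^(−0.4 × -3.276) = 20.43

M ≈ 1.55; L/L_☉ ≈ 20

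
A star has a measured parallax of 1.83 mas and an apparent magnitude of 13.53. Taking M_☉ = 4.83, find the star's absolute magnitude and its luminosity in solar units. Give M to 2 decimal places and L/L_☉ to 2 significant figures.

M ≈ 4.84; L/L_☉ ≈ 0.99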